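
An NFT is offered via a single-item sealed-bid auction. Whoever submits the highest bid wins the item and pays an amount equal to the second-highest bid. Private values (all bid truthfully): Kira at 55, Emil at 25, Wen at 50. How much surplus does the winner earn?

Bids in descending order: Kira 55 > Wen 50 > Emil 25.
Kira wins with the top bid and pays the second-highest, 50.
Surplus = 55 − 50 = 5.

5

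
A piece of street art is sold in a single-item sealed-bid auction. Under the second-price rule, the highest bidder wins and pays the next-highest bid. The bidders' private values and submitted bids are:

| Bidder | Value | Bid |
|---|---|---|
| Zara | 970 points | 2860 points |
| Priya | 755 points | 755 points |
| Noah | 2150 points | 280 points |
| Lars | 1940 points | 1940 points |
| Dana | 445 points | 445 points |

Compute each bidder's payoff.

Bids in descending order: Zara 2860 points; Lars 1940 points; Priya 755 points; Dana 445 points; Noah 280 points.
Zara has the top bid and wins; the price is the second-highest bid, 1940 points.
Zara's payoff = 970 points − 1940 points = -970 points. All other bidders lose, so their payoff is 0.

Payoffs: Zara -970 points, Priya 0 points, Noah 0 points, Lars 0 points, Dana 0 points.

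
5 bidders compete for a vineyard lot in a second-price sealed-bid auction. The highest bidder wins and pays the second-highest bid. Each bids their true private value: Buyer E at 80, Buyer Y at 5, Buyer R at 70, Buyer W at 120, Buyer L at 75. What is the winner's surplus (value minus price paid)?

Bids in descending order: Buyer W 120, then Buyer E 80, then Buyer L 75, then Buyer R 70, then Buyer Y 5.
Buyer W wins with the top bid and pays the second-highest, 80.
Surplus = 120 − 80 = 40.

Surplus = 40.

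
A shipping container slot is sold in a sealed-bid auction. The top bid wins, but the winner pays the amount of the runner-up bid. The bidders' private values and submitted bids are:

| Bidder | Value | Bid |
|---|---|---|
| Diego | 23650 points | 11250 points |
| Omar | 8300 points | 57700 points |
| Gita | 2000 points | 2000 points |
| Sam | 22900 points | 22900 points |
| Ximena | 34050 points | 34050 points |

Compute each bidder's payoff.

Ranking the bids: Omar 57700 points, then Ximena 34050 points, then Sam 22900 points, then Diego 11250 points, then Gita 2000 points.
Omar has the top bid and wins; the price is the second-highest bid, 34050 points.
Omar's payoff = 8300 points − 34050 points = -25750 points. All other bidders lose, so their payoff is 0.

Payoffs: Diego 0 points, Omar -25750 points, Gita 0 points, Sam 0 points, Ximena 0 points.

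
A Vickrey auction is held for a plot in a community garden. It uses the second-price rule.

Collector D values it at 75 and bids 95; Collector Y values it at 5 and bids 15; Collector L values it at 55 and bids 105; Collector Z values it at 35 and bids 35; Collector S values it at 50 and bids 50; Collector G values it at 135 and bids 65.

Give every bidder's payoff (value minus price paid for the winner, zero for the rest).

Collector D 0, Collector Y 0, Collector L -40, Collector Z 0, Collector S 0, Collector G 0.

Ordered from highest: Collector L 105 > Collector D 95 > Collector G 65 > Collector S 50 > Collector Z 35 > Collector Y 15.
Collector L has the top bid and wins; the price is the second-highest bid, 95.
Collector L's payoff = 55 − 95 = -40. All other bidders lose, so their payoff is 0.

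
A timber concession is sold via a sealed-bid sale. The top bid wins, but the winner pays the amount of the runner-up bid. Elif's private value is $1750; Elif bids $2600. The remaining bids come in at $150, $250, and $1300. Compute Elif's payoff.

Elif's payoff: $450.

Highest competing bid: $1300.
Elif's bid $2600 is the highest overall, so Elif wins and pays the second-highest bid, $1300.
Payoff = value − price = $1750 − $1300 = $450.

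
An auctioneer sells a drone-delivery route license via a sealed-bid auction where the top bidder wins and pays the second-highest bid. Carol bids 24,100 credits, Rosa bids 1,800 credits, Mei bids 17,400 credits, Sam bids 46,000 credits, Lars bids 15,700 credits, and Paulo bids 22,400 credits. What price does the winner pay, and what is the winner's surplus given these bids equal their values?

The winner pays 24,100 credits for a surplus of 21,900 credits.

Bids in descending order: Sam 46,000 credits; Carol 24,100 credits; Paulo 22,400 credits; Mei 17,400 credits; Lars 15,700 credits; Rosa 1,800 credits.
Sam is the highest bidder, so Sam wins.
Under the second-price rule, the price is the second-highest bid: 24,100 credits.
Surplus = 46,000 credits − 24,100 credits = 21,900 credits.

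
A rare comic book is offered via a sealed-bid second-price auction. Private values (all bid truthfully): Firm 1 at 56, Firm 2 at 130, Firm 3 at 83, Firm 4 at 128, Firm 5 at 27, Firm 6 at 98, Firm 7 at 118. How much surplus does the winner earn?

Ranking the bids: Firm 2 130, then Firm 4 128, then Firm 7 118, then Firm 6 98, then Firm 3 83, then Firm 1 56, then Firm 5 27.
Firm 2 wins with the top bid and pays the second-highest, 128.
Surplus = 130 − 128 = 2.

2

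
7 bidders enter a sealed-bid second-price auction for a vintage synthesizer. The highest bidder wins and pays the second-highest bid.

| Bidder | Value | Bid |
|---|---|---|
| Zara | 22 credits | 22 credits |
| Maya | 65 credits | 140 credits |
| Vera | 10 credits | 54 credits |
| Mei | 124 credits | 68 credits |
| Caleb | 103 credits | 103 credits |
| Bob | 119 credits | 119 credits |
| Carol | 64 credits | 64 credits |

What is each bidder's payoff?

Ranking the bids: Maya 140 credits > Bob 119 credits > Caleb 103 credits > Mei 68 credits > Carol 64 credits > Vera 54 credits > Zara 22 credits.
Maya has the top bid and wins; the price is the second-highest bid, 119 credits.
Maya's payoff = 65 credits − 119 credits = -54 credits. All other bidders lose, so their payoff is 0.

Payoffs: Zara 0 credits, Maya -54 credits, Vera 0 credits, Mei 0 credits, Caleb 0 credits, Bob 0 credits, Carol 0 credits.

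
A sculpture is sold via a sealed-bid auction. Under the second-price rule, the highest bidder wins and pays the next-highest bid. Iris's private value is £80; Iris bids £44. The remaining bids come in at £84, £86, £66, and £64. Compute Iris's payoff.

Payoff = £0.

Highest competing bid: £86.
Iris's bid £44 is not the highest, so Iris loses, pays nothing, and earns zero payoff.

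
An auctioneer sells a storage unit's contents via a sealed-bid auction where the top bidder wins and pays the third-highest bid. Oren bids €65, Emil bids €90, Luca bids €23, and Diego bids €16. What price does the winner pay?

Ranking the bids: Emil €90; Oren €65; Luca €23; Diego €16.
Emil is the highest bidder, so Emil wins.
Under the third-price rule, the price is the third-highest bid: €23.

Price paid: €23.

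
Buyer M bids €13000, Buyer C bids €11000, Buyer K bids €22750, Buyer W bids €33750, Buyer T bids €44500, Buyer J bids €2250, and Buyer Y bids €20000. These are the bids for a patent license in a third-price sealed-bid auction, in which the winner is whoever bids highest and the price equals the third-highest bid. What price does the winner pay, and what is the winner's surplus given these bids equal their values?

The winner pays €22750 for a surplus of €21750.

Ranking the bids: Buyer T €44500; Buyer W €33750; Buyer K €22750; Buyer Y €20000; Buyer M €13000; Buyer C €11000; Buyer J €2250.
Buyer T is the highest bidder, so Buyer T wins.
Under the third-price rule, the price is the third-highest bid: €22750.
Surplus = €44500 − €22750 = €21750.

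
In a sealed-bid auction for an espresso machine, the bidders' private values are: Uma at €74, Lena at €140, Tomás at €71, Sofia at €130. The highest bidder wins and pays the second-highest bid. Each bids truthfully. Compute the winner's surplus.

Sorted high to low: Lena €140; Sofia €130; Uma €74; Tomás €71.
Lena wins with the top bid and pays the second-highest, €130.
Surplus = €140 − €130 = €10.

Surplus = €10.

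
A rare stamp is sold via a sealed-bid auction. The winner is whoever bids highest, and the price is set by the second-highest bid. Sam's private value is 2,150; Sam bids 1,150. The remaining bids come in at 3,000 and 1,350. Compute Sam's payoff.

Sam's payoff: 0.

Highest competing bid: 3,000.
Sam's bid 1,150 is not the highest, so Sam loses, pays nothing, and earns zero payoff.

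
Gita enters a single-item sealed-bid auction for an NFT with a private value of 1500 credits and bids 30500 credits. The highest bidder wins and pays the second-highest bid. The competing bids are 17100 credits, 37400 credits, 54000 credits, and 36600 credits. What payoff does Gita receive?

Highest competing bid: 54000 credits.
Gita's bid 30500 credits is not the highest, so Gita loses, pays nothing, and earns zero payoff.

0 credits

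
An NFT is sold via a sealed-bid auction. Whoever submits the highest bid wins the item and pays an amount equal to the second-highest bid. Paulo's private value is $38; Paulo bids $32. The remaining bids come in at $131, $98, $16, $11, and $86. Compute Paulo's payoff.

Highest competing bid: $131.
Paulo's bid $32 is not the highest, so Paulo loses, pays nothing, and earns zero payoff.

Payoff = $0.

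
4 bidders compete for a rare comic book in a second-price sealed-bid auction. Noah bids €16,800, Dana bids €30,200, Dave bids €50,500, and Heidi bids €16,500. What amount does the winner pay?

€30,200

Bids in descending order: Dave €50,500, then Dana €30,200, then Noah €16,800, then Heidi €16,500.
Dave has the highest bid, so Dave wins.
The second-highest bid is €30,200, so that is what Dave pays.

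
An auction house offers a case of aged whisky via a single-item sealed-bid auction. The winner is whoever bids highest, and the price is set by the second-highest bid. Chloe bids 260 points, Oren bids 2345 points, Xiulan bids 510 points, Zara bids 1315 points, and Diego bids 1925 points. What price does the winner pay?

The winner pays 1925 points.

Ranking the bids: Oren 2345 points; Diego 1925 points; Zara 1315 points; Xiulan 510 points; Chloe 260 points.
Oren has the highest bid, so Oren wins.
The second-highest bid is 1925 points, so that is what Oren pays.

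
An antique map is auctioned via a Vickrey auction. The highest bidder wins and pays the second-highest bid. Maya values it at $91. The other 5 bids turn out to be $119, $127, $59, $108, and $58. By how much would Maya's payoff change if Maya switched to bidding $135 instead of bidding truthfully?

The highest competing bid is $127.
Bidding truthfully at $91: the top bid is $127 (a rival), so Maya loses. Payoff = $0.
Bidding $135: Maya has the top bid, wins, and pays the second-highest bid $127. Payoff = $91 − $127 = -$36.
Change = -$36 − $0 = -$36.

-$36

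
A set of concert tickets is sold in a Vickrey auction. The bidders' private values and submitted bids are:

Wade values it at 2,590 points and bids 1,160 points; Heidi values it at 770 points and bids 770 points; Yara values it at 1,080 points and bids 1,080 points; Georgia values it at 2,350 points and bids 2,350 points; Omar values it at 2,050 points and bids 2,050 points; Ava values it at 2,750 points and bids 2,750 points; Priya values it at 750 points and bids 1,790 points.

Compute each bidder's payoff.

Ordered from highest: Ava 2,750 points > Georgia 2,350 points > Omar 2,050 points > Priya 1,790 points > Wade 1,160 points > Yara 1,080 points > Heidi 770 points.
Ava has the top bid and wins; the price is the second-highest bid, 2,350 points.
Ava's payoff = 2,750 points − 2,350 points = 400 points. All other bidders lose, so their payoff is 0.

Wade 0 points, Heidi 0 points, Yara 0 points, Georgia 0 points, Omar 0 points, Ava 400 points, Priya 0 points.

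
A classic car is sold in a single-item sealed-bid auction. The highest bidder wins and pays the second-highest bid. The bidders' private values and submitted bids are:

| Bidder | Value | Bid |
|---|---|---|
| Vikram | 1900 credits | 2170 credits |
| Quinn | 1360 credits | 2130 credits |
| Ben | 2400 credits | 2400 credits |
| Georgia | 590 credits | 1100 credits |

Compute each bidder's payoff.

Payoffs: Vikram 0 credits, Quinn 0 credits, Ben 230 credits, Georgia 0 credits.

Bids in descending order: Ben 2400 credits; Vikram 2170 credits; Quinn 2130 credits; Georgia 1100 credits.
Ben has the top bid and wins; the price is the second-highest bid, 2170 credits.
Ben's payoff = 2400 credits − 2170 credits = 230 credits. All other bidders lose, so their payoff is 0.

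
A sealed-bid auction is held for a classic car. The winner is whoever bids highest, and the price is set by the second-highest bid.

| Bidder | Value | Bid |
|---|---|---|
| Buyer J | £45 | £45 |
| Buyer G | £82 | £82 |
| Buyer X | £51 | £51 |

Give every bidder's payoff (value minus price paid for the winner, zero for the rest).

Payoffs: Buyer J £0, Buyer G £31, Buyer X £0.

Sorted high to low: Buyer G £82; Buyer X £51; Buyer J £45.
Buyer G has the top bid and wins; the price is the second-highest bid, £51.
Buyer G's payoff = £82 − £51 = £31. All other bidders lose, so their payoff is 0.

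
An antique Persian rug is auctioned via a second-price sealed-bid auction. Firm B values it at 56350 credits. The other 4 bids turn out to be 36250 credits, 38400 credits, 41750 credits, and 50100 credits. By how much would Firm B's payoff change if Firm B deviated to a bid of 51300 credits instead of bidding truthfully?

Change in payoff: 0 credits.

The highest competing bid is 50100 credits.
Bidding truthfully at 56350 credits: Firm B has the top bid, wins, and pays the second-highest bid 50100 credits. Payoff = 56350 credits − 50100 credits = 6250 credits.
Bidding 51300 credits: Firm B has the top bid, wins, and pays the second-highest bid 50100 credits. Payoff = 56350 credits − 50100 credits = 6250 credits.
Change = 6250 credits − 6250 credits = 0 credits.
The bid only affects whether you win, not the price — here both bids land on the same side of the top rival bid, so the deviation is payoff-neutral.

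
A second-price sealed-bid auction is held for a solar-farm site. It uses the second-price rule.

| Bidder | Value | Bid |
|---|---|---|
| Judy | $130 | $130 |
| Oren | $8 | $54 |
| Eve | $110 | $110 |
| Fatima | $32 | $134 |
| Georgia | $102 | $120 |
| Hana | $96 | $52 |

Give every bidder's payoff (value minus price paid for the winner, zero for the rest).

Judy $0, Oren $0, Eve $0, Fatima -$98, Georgia $0, Hana $0.

Bids in descending order: Fatima $134; Judy $130; Georgia $120; Eve $110; Oren $54; Hana $52.
Fatima has the top bid and wins; the price is the second-highest bid, $130.
Fatima's payoff = $32 − $130 = -$98. All other bidders lose, so their payoff is 0.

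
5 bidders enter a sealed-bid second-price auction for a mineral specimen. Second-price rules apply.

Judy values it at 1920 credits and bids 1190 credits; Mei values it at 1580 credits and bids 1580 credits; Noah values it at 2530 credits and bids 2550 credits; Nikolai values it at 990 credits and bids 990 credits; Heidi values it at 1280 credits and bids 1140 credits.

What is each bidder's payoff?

Payoffs: Judy 0 credits, Mei 0 credits, Noah 950 credits, Nikolai 0 credits, Heidi 0 credits.

Ordered from highest: Noah 2550 credits, then Mei 1580 credits, then Judy 1190 credits, then Heidi 1140 credits, then Nikolai 990 credits.
Noah has the top bid and wins; the price is the second-highest bid, 1580 credits.
Noah's payoff = 2530 credits − 1580 credits = 950 credits. All other bidders lose, so their payoff is 0.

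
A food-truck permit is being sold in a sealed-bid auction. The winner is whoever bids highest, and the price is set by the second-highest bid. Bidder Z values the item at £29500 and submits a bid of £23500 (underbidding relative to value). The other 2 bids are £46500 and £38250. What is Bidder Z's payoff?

Highest competing bid: £46500.
Bidder Z's bid £23500 is not the highest, so Bidder Z loses, pays nothing, and earns zero payoff.

Bidder Z's payoff: £0.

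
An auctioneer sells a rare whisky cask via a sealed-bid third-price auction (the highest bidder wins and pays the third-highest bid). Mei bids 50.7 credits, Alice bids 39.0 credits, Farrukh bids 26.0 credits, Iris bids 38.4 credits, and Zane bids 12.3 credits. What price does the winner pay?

Price paid: 38.4 credits.

Ranking the bids: Mei 50.7 credits, then Alice 39.0 credits, then Iris 38.4 credits, then Farrukh 26.0 credits, then Zane 12.3 credits.
Mei is the highest bidder, so Mei wins.
Under the third-price rule, the price is the third-highest bid: 38.4 credits.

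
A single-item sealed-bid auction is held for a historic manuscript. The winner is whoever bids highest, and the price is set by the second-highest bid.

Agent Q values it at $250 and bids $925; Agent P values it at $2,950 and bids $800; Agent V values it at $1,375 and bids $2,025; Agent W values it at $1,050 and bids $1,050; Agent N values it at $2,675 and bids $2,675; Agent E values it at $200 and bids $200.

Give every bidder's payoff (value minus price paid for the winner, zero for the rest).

Sorted high to low: Agent N $2,675, then Agent V $2,025, then Agent W $1,050, then Agent Q $925, then Agent P $800, then Agent E $200.
Agent N has the top bid and wins; the price is the second-highest bid, $2,025.
Agent N's payoff = $2,675 − $2,025 = $650. All other bidders lose, so their payoff is 0.

Payoffs: Agent Q $0, Agent P $0, Agent V $0, Agent W $0, Agent N $650, Agent E $0.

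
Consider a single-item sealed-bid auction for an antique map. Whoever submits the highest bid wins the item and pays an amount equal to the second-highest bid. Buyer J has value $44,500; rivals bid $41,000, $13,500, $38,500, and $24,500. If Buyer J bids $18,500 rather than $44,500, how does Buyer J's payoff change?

Change in payoff: -$3,500.

The highest competing bid is $41,000.
Bidding truthfully at $44,500: Buyer J has the top bid, wins, and pays the second-highest bid $41,000. Payoff = $44,500 − $41,000 = $3,500.
Bidding $18,500: the top bid is $41,000 (a rival), so Buyer J loses. Payoff = $0.
Change = $0 − $3,500 = -$3,500.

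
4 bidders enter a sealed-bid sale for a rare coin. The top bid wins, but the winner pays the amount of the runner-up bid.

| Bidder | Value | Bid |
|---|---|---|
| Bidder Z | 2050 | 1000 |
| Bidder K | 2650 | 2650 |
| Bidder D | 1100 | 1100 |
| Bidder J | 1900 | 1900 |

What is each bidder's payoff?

Sorted high to low: Bidder K 2650 > Bidder J 1900 > Bidder D 1100 > Bidder Z 1000.
Bidder K has the top bid and wins; the price is the second-highest bid, 1900.
Bidder K's payoff = 2650 − 1900 = 750. All other bidders lose, so their payoff is 0.

Bidder Z 0, Bidder K 750, Bidder D 0, Bidder J 0.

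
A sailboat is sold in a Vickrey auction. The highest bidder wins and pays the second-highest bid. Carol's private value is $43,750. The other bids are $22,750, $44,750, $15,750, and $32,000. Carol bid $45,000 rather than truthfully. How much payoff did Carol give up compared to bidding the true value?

The highest competing bid is $44,750.
Bidding truthfully at $43,750: the top bid is $44,750 (a rival), so Carol loses. Payoff = $0.
Bidding $45,000: Carol has the top bid, wins, and pays the second-highest bid $44,750. Payoff = $43,750 − $44,750 = -$1,000.
Regret = truthful payoff − actual payoff = $0 − -$1,000 = $1,000.

Payoff forgone: $1,000.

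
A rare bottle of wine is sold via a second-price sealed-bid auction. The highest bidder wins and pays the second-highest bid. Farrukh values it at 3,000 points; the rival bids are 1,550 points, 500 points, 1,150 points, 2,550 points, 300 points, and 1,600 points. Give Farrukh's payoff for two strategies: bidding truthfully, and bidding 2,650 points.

The highest competing bid is 2,550 points.
Bidding truthfully at 3,000 points: Farrukh has the top bid, wins, and pays the second-highest bid 2,550 points. Payoff = 3,000 points − 2,550 points = 450 points.
Bidding 2,650 points: Farrukh has the top bid, wins, and pays the second-highest bid 2,550 points. Payoff = 3,000 points − 2,550 points = 450 points.

(a) 450 points  (b) 450 points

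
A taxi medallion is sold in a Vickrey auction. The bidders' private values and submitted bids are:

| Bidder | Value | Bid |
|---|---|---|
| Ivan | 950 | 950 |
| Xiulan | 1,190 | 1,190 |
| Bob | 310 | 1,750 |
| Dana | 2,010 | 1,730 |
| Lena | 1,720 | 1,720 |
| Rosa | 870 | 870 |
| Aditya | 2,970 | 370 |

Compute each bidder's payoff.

Sorted high to low: Bob 1,750; Dana 1,730; Lena 1,720; Xiulan 1,190; Ivan 950; Rosa 870; Aditya 370.
Bob has the top bid and wins; the price is the second-highest bid, 1,730.
Bob's payoff = 310 − 1,730 = -1,420. All other bidders lose, so their payoff is 0.

Payoffs: Ivan 0, Xiulan 0, Bob -1,420, Dana 0, Lena 0, Rosa 0, Aditya 0.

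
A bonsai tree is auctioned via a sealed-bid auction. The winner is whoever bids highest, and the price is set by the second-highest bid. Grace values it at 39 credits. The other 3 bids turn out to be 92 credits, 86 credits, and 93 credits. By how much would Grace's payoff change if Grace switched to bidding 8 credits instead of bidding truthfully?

0 credits

The highest competing bid is 93 credits.
Bidding truthfully at 39 credits: the top bid is 93 credits (a rival), so Grace loses. Payoff = 0 credits.
Bidding 8 credits: the top bid is 93 credits (a rival), so Grace loses. Payoff = 0 credits.
Change = 0 credits − 0 credits = 0 credits.
The bid only affects whether you win, not the price — here both bids land on the same side of the top rival bid, so the deviation is payoff-neutral.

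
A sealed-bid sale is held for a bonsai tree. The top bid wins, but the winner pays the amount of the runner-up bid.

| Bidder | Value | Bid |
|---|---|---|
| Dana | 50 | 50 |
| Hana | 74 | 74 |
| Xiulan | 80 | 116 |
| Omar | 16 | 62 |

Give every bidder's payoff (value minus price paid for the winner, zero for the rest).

Ordered from highest: Xiulan 116 > Hana 74 > Omar 62 > Dana 50.
Xiulan has the top bid and wins; the price is the second-highest bid, 74.
Xiulan's payoff = 80 − 74 = 6. All other bidders lose, so their payoff is 0.

Dana 0, Hana 0, Xiulan 6, Omar 0.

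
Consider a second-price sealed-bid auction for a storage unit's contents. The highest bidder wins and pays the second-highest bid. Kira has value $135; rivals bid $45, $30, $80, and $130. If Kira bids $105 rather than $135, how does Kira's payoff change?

Change in payoff: -$5.

The highest competing bid is $130.
Bidding truthfully at $135: Kira has the top bid, wins, and pays the second-highest bid $130. Payoff = $135 − $130 = $5.
Bidding $105: the top bid is $130 (a rival), so Kira loses. Payoff = $0.
Change = $0 − $5 = -$5.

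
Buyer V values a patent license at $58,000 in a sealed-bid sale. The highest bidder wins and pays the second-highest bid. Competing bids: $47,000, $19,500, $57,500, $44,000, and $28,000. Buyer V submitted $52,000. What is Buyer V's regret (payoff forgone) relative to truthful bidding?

The highest competing bid is $57,500.
Bidding truthfully at $58,000: Buyer V has the top bid, wins, and pays the second-highest bid $57,500. Payoff = $58,000 − $57,500 = $500.
Bidding $52,000: the top bid is $57,500 (a rival), so Buyer V loses. Payoff = $0.
Regret = truthful payoff − actual payoff = $500 − $0 = $500.
Deviating from a truthful bid can only lose payoff in a second-price auction — never gain.

Regret: $500.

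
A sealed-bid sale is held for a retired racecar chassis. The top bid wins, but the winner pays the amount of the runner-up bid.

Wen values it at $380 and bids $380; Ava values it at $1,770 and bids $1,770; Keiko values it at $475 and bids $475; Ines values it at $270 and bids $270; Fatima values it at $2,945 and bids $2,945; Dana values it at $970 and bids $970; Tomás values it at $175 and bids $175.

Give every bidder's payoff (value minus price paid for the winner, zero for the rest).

Wen $0, Ava $0, Keiko $0, Ines $0, Fatima $1,175, Dana $0, Tomás $0.

Sorted high to low: Fatima $2,945 > Ava $1,770 > Dana $970 > Keiko $475 > Wen $380 > Ines $270 > Tomás $175.
Fatima has the top bid and wins; the price is the second-highest bid, $1,770.
Fatima's payoff = $2,945 − $1,770 = $1,175. All other bidders lose, so their payoff is 0.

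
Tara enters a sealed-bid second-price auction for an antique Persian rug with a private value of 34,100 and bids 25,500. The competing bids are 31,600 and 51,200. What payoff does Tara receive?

Highest competing bid: 51,200.
Tara's bid 25,500 is not the highest, so Tara loses, pays nothing, and earns zero payoff.

Payoff = 0.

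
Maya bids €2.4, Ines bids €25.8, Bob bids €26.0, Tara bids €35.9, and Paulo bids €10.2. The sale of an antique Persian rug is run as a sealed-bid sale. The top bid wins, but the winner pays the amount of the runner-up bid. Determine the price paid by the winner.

Ordered from highest: Tara €35.9; Bob €26.0; Ines €25.8; Paulo €10.2; Maya €2.4.
Tara has the highest bid, so Tara wins.
The second-highest bid is €26.0, so that is what Tara pays.

€26.0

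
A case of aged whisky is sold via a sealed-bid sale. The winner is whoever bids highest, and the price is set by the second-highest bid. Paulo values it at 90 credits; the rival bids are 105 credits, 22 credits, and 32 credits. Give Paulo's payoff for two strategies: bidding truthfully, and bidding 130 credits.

(a) 0 credits  (b) -15 credits

The highest competing bid is 105 credits.
Bidding truthfully at 90 credits: the top bid is 105 credits (a rival), so Paulo loses. Payoff = 0 credits.
Bidding 130 credits: Paulo has the top bid, wins, and pays the second-highest bid 105 credits. Payoff = 90 credits − 105 credits = -15 credits.
Deviating from a truthful bid can only lose payoff in a second-price auction — never gain.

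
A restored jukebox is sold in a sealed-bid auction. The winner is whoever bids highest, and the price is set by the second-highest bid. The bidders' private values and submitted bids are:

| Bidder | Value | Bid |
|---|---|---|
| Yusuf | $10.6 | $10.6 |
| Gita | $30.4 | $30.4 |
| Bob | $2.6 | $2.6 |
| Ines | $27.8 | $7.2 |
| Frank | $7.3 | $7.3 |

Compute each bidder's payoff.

Yusuf $0.0, Gita $19.8, Bob $0.0, Ines $0.0, Frank $0.0.

Ordered from highest: Gita $30.4 > Yusuf $10.6 > Frank $7.3 > Ines $7.2 > Bob $2.6.
Gita has the top bid and wins; the price is the second-highest bid, $10.6.
Gita's payoff = $30.4 − $10.6 = $19.8. All other bidders lose, so their payoff is 0.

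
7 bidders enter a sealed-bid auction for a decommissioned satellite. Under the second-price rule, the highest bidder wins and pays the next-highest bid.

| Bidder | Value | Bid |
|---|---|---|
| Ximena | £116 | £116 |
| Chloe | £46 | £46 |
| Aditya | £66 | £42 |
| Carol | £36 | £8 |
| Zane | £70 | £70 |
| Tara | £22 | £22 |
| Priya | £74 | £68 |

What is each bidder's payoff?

Ximena £46, Chloe £0, Aditya £0, Carol £0, Zane £0, Tara £0, Priya £0.

Ordered from highest: Ximena £116; Zane £70; Priya £68; Chloe £46; Aditya £42; Tara £22; Carol £8.
Ximena has the top bid and wins; the price is the second-highest bid, £70.
Ximena's payoff = £116 − £70 = £46. All other bidders lose, so their payoff is 0.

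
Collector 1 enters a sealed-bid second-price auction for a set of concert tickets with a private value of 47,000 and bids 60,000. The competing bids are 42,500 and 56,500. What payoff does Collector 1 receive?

-9,500

Highest competing bid: 56,500.
Collector 1's bid 60,000 is the highest overall, so Collector 1 wins and pays the second-highest bid, 56,500.
Payoff = value − price = 47,000 − 56,500 = -9,500.
Overbidding won the item at a price above value — truthful bidding would have avoided this loss.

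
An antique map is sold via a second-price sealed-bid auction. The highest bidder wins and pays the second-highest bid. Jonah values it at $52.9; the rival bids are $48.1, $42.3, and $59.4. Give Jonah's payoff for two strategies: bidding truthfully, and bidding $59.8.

The highest competing bid is $59.4.
Bidding truthfully at $52.9: the top bid is $59.4 (a rival), so Jonah loses. Payoff = $0.0.
Bidding $59.8: Jonah has the top bid, wins, and pays the second-highest bid $59.4. Payoff = $52.9 − $59.4 = -$6.5.
Deviating from a truthful bid can only lose payoff in a second-price auction — never gain.

Truthful: $0.0; alternative: -$6.5.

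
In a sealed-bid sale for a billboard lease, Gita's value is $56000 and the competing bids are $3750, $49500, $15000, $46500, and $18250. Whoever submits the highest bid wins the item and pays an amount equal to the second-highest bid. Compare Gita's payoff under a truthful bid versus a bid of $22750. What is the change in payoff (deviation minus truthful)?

-$6500

The highest competing bid is $49500.
Bidding truthfully at $56000: Gita has the top bid, wins, and pays the second-highest bid $49500. Payoff = $56000 − $49500 = $6500.
Bidding $22750: the top bid is $49500 (a rival), so Gita loses. Payoff = $0.
Change = $0 − $6500 = -$6500.
Deviating from a truthful bid can only lose payoff in a second-price auction — never gain.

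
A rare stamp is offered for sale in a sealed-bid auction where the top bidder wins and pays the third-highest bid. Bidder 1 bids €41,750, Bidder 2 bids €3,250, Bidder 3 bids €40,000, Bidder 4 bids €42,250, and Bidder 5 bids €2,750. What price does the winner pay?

€40,000

Ordered from highest: Bidder 4 €42,250, then Bidder 1 €41,750, then Bidder 3 €40,000, then Bidder 2 €3,250, then Bidder 5 €2,750.
Bidder 4 is the highest bidder, so Bidder 4 wins.
Under the third-price rule, the price is the third-highest bid: €40,000.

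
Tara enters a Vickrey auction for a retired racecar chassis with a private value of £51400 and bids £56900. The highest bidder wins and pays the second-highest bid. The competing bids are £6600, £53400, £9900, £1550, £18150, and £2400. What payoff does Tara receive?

Highest competing bid: £53400.
Tara's bid £56900 is the highest overall, so Tara wins and pays the second-highest bid, £53400.
Payoff = value − price = £51400 − £53400 = -£2000.
Overbidding won the item at a price above value — truthful bidding would have avoided this loss.

-£2000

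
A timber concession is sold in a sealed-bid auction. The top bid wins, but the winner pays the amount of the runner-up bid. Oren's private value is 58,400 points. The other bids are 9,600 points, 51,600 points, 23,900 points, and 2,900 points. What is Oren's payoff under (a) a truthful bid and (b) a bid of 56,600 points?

The highest competing bid is 51,600 points.
Bidding truthfully at 58,400 points: Oren has the top bid, wins, and pays the second-highest bid 51,600 points. Payoff = 58,400 points − 51,600 points = 6,800 points.
Bidding 56,600 points: Oren has the top bid, wins, and pays the second-highest bid 51,600 points. Payoff = 58,400 points − 51,600 points = 6,800 points.
The bid only affects whether you win, not the price — here both bids land on the same side of the top rival bid, so the deviation is payoff-neutral.

Truthful: 6,800 points; alternative: 6,800 points.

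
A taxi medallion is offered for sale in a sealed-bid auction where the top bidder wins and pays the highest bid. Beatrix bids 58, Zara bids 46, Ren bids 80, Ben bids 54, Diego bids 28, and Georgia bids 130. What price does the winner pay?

The winner pays 130.

Ranking the bids: Georgia 130, then Ren 80, then Beatrix 58, then Ben 54, then Zara 46, then Diego 28.
Georgia is the highest bidder, so Georgia wins.
Under the first-price rule, the price is the highest bid: 130.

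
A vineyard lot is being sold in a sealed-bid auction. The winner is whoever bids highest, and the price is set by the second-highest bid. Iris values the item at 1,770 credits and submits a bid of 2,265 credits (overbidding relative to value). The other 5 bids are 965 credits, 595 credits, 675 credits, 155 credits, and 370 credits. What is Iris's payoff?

Highest competing bid: 965 credits.
Iris's bid 2,265 credits is the highest overall, so Iris wins and pays the second-highest bid, 965 credits.
Payoff = value − price = 1,770 credits − 965 credits = 805 credits.

805 credits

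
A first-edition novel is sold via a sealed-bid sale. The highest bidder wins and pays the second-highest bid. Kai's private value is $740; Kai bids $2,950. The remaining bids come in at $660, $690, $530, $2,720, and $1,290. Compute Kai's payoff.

Highest competing bid: $2,720.
Kai's bid $2,950 is the highest overall, so Kai wins and pays the second-highest bid, $2,720.
Payoff = value − price = $740 − $2,720 = -$1,980.
Overbidding won the item at a price above value — truthful bidding would have avoided this loss.

Payoff = -$1,980.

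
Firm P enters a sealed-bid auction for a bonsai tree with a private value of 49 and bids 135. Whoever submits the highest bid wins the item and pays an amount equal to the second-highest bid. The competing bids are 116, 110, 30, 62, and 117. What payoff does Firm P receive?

Highest competing bid: 117.
Firm P's bid 135 is the highest overall, so Firm P wins and pays the second-highest bid, 117.
Payoff = value − price = 49 − 117 = -68.
Overbidding won the item at a price above value — truthful bidding would have avoided this loss.

Firm P's payoff: -68.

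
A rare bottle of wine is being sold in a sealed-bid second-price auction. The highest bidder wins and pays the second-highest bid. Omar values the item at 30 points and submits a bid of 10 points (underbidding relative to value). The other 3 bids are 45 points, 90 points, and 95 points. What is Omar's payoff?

Highest competing bid: 95 points.
Omar's bid 10 points is not the highest, so Omar loses, pays nothing, and earns zero payoff.

0 points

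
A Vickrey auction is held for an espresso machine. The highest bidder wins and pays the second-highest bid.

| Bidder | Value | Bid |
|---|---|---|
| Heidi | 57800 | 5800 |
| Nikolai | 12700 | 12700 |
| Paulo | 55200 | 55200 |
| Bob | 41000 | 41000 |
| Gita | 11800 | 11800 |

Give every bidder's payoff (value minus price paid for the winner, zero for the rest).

Ranking the bids: Paulo 55200 > Bob 41000 > Nikolai 12700 > Gita 11800 > Heidi 5800.
Paulo has the top bid and wins; the price is the second-highest bid, 41000.
Paulo's payoff = 55200 − 41000 = 14200. All other bidders lose, so their payoff is 0.

Heidi 0, Nikolai 0, Paulo 14200, Bob 0, Gita 0.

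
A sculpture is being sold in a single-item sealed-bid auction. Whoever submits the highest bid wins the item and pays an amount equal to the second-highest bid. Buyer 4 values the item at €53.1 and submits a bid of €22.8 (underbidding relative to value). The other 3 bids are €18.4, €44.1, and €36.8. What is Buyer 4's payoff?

Highest competing bid: €44.1.
Buyer 4's bid €22.8 is not the highest, so Buyer 4 loses, pays nothing, and earns zero payoff.

The bidder's payoff: €0.0.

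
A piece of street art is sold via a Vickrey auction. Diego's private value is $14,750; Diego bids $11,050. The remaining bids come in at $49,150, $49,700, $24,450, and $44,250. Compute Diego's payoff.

Highest competing bid: $49,700.
Diego's bid $11,050 is not the highest, so Diego loses, pays nothing, and earns zero payoff.

$0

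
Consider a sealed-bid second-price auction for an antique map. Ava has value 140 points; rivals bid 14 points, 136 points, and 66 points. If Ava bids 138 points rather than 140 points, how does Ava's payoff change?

The highest competing bid is 136 points.
Bidding truthfully at 140 points: Ava has the top bid, wins, and pays the second-highest bid 136 points. Payoff = 140 points − 136 points = 4 points.
Bidding 138 points: Ava has the top bid, wins, and pays the second-highest bid 136 points. Payoff = 140 points − 136 points = 4 points.
Change = 4 points − 4 points = 0 points.
The bid only affects whether you win, not the price — here both bids land on the same side of the top rival bid, so the deviation is payoff-neutral.

Payoff change: 0 points.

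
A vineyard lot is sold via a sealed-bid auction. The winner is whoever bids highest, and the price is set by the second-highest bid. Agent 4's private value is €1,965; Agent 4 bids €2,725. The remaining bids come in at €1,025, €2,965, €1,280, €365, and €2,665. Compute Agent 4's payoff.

Highest competing bid: €2,965.
Agent 4's bid €2,725 is not the highest, so Agent 4 loses, pays nothing, and earns zero payoff.

The bidder's payoff: €0.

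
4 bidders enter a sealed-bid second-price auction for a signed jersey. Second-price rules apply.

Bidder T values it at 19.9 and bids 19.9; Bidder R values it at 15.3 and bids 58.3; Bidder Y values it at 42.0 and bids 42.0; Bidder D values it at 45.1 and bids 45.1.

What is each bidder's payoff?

Bids in descending order: Bidder R 58.3, then Bidder D 45.1, then Bidder Y 42.0, then Bidder T 19.9.
Bidder R has the top bid and wins; the price is the second-highest bid, 45.1.
Bidder R's payoff = 15.3 − 45.1 = -29.8. All other bidders lose, so their payoff is 0.

Payoffs: Bidder T 0.0, Bidder R -29.8, Bidder Y 0.0, Bidder D 0.0.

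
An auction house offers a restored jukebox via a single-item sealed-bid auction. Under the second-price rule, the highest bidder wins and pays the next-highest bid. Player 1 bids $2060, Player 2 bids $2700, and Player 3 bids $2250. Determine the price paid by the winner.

Sorted high to low: Player 2 $2700 > Player 3 $2250 > Player 1 $2060.
Player 2 has the highest bid, so Player 2 wins.
The second-highest bid is $2250, so that is what Player 2 pays.

The winner pays $2250.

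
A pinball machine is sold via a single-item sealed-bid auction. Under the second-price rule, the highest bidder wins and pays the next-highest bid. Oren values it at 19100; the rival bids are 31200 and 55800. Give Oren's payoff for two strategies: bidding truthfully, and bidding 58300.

The highest competing bid is 55800.
Bidding truthfully at 19100: the top bid is 55800 (a rival), so Oren loses. Payoff = 0.
Bidding 58300: Oren has the top bid, wins, and pays the second-highest bid 55800. Payoff = 19100 − 55800 = -36700.

Truthful: 0; alternative: -36700.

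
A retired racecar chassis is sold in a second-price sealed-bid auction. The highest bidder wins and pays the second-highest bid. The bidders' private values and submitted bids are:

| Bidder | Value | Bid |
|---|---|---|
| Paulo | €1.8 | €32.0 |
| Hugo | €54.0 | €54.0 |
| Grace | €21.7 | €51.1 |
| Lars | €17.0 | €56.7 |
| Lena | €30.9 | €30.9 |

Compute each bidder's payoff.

Paulo €0.0, Hugo €0.0, Grace €0.0, Lars -€37.0, Lena €0.0.

Sorted high to low: Lars €56.7 > Hugo €54.0 > Grace €51.1 > Paulo €32.0 > Lena €30.9.
Lars has the top bid and wins; the price is the second-highest bid, €54.0.
Lars's payoff = €17.0 − €54.0 = -€37.0. All other bidders lose, so their payoff is 0.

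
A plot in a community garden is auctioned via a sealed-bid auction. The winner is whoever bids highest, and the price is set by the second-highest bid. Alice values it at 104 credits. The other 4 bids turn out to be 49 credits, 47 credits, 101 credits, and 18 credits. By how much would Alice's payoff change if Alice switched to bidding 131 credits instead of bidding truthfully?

The highest competing bid is 101 credits.
Bidding truthfully at 104 credits: Alice has the top bid, wins, and pays the second-highest bid 101 credits. Payoff = 104 credits − 101 credits = 3 credits.
Bidding 131 credits: Alice has the top bid, wins, and pays the second-highest bid 101 credits. Payoff = 104 credits − 101 credits = 3 credits.
Change = 3 credits − 3 credits = 0 credits.
The bid only affects whether you win, not the price — here both bids land on the same side of the top rival bid, so the deviation is payoff-neutral.

Change in payoff: 0 credits.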